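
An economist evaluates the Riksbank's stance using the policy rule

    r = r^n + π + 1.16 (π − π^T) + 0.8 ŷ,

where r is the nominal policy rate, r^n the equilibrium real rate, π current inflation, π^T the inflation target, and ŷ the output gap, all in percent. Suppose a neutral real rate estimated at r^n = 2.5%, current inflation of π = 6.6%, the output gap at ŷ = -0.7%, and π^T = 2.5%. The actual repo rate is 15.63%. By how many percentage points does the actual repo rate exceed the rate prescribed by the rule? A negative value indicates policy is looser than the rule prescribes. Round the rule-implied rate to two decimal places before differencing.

2.33 pp

r = 2.5 + 6.6 + 1.16 × (6.6 − 2.5) + 0.8 × (-0.7)
   = 2.5 + 6.6 + 4.756 − 0.56 = 13.30
Deviation = 15.63 − 13.30 = 2.33 pp.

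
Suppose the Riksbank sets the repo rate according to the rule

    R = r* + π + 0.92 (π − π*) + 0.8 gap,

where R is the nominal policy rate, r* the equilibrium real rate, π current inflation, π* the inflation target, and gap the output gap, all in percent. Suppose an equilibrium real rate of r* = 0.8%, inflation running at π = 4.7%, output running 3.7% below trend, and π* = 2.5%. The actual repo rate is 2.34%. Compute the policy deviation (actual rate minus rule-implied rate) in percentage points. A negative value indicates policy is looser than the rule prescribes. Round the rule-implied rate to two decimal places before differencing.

Output 3.7% below potential → gap = -3.7.
R = 0.8 + 4.7 + 0.92 × (4.7 − 2.5) + 0.8 × (-3.7)
   = 0.8 + 4.7 + 2.024 − 2.96 = 4.56
Deviation = 2.34 − 4.56 = -2.22 pp.

-2.22 pp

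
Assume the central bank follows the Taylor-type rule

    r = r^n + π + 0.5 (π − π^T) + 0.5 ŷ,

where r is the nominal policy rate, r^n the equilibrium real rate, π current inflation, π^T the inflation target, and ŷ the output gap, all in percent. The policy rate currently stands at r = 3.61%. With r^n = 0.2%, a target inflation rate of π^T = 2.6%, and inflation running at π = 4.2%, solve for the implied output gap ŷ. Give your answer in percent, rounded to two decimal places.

0.5 ŷ = 3.61 − 0.2 − 4.2 − 0.5 × (4.2 − 2.6) = -1.59
ŷ = -1.59 / 0.5 = -3.18

-3.18%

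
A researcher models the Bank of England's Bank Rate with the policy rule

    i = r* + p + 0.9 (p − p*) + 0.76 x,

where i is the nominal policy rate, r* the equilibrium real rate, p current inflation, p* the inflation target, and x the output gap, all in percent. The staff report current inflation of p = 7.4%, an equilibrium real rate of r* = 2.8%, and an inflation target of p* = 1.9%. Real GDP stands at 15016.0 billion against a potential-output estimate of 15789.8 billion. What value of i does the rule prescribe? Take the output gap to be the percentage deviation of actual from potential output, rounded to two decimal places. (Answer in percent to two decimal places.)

Output gap = 100 × (15016.0 − 15789.8) / 15789.8 = -4.90%.
i = 2.80 + 7.40 + 0.9 × (7.40 − 1.90) + 0.76 × (-4.90)
   = 2.80 + 7.4 + 4.95 − 3.724 = 11.43

11.43%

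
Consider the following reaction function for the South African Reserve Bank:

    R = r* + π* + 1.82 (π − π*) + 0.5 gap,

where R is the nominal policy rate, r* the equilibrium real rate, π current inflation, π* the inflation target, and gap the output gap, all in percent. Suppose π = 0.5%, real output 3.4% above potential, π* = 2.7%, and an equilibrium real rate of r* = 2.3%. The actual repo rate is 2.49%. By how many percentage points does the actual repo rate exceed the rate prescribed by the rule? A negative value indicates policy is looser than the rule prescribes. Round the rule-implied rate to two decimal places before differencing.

Output 3.4% above potential → gap = 3.4.
R = 2.3 + 2.7 + 1.82 × (0.5 − 2.7) + 0.5 × 3.4
   = 2.3 + 2.7 − 4.004 + 1.7 = 2.70
Deviation = 2.49 − 2.70 = -0.21 pp.

-0.21 pp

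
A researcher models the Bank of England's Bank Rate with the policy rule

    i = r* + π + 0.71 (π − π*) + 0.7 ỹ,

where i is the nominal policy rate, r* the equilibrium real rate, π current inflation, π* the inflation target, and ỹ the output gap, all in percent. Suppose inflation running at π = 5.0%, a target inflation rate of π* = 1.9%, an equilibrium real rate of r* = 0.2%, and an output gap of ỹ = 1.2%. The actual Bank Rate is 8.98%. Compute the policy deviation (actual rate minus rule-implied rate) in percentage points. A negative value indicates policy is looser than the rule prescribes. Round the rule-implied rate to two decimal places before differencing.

0.74 pp

i = 0.2 + 5.0 + 0.71 × (5.0 − 1.9) + 0.7 × 1.2
   = 0.2 + 5 + 2.201 + 0.84 = 8.24
Deviation = 8.98 − 8.24 = 0.74 pp.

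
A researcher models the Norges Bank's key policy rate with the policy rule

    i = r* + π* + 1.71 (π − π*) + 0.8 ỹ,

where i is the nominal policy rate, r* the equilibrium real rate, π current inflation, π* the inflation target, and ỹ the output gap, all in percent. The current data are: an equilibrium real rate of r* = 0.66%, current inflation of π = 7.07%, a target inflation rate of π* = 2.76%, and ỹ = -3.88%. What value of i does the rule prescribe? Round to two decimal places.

i = 0.66 + 2.76 + 1.71 × (7.07 − 2.76) + 0.8 × (-3.88)
   = 0.66 + 2.76 + 7.3701 − 3.104 = 7.69

7.69%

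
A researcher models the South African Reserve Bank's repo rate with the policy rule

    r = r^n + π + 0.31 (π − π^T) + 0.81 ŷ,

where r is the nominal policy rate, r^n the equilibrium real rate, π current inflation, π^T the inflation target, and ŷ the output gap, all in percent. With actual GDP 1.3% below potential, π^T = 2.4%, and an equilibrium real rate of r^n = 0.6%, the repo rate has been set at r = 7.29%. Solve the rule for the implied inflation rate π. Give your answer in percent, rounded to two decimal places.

Output 1.3% below potential → ŷ = -1.3.
Collecting π: r = r^n + (1 + 0.31) π − 0.31 π^T + 0.81 ŷ
1.31 π = 7.29 − 0.6 + 0.31 × 2.4 − 0.81 × (-1.3) = 8.487
π = 8.487 / 1.31 = 6.48

6.48%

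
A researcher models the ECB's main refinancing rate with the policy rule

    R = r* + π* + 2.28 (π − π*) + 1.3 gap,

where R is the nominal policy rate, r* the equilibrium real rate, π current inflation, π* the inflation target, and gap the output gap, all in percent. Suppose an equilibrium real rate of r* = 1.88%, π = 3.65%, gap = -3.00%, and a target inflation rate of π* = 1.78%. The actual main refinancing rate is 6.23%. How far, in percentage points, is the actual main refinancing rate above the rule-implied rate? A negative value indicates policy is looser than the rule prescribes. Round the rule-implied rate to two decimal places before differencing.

2.21 pp

R = 1.88 + 1.78 + 2.28 × (3.65 − 1.78) + 1.3 × (-3.00)
   = 1.88 + 1.78 + 4.2636 − 3.9 = 4.02
Deviation = 6.23 − 4.02 = 2.21 pp.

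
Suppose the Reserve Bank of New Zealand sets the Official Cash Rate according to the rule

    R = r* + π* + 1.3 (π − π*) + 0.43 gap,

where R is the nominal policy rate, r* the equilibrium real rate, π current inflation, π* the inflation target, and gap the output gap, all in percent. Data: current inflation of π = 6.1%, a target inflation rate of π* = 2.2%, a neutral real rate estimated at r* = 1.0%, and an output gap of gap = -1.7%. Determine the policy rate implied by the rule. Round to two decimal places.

R = 1.0 + 2.2 + 1.3 × (6.1 − 2.2) + 0.43 × (-1.7)
   = 1.0 + 2.2 + 5.07 − 0.731 = 7.54

7.54%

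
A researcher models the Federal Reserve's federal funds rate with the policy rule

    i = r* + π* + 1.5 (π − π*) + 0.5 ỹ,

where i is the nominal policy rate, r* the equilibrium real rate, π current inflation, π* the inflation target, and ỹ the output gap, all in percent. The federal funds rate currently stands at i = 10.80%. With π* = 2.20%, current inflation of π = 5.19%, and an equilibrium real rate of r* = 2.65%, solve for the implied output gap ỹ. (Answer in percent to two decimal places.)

2.93%

0.5 ỹ = 10.80 − 2.65 − 2.20 − 1.5 × (5.19 − 2.20) = 1.465
ỹ = 1.465 / 0.5 = 2.93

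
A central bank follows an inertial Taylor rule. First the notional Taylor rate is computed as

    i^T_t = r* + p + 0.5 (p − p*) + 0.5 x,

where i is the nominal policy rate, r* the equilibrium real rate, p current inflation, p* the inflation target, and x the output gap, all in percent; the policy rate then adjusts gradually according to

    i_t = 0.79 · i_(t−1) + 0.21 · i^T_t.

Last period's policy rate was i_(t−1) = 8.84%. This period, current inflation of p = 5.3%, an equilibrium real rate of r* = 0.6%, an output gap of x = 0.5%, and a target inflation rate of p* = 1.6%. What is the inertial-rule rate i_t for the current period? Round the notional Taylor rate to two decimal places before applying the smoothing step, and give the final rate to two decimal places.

i^T_t = 0.6 + 5.3 + 0.5 × (5.3 − 1.6) + 0.5 × 0.5
   = 0.6 + 5.3 + 1.85 + 0.25 = 8.00
i_t = 0.79 × 8.84 + 0.21 × 8.00 = 6.9836 + 1.68 = 8.66

8.66%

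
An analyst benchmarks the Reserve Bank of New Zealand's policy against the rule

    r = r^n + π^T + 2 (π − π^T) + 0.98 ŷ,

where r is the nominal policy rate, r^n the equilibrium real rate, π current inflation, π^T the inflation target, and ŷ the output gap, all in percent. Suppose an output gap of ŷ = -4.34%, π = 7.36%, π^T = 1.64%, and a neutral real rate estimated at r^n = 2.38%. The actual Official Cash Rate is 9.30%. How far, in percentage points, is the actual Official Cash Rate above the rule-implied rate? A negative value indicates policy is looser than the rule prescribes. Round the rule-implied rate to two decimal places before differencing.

-1.91 pp

r = 2.38 + 1.64 + 2 × (7.36 − 1.64) + 0.98 × (-4.34)
   = 2.38 + 1.64 + 11.44 − 4.2532 = 11.21
Deviation = 9.30 − 11.21 = -1.91 pp.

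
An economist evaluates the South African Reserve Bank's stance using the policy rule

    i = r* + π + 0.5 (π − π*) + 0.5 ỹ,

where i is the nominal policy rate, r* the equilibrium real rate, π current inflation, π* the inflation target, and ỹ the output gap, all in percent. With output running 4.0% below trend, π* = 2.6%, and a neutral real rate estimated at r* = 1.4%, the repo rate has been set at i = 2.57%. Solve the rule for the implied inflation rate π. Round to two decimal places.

Output 4.0% below potential → ỹ = -4.0.
Collecting π: i = r* + (1 + 0.5) π − 0.5 π* + 0.5 ỹ
1.5 π = 2.57 − 1.4 + 0.5 × 2.6 − 0.5 × (-4.0) = 4.47
π = 4.47 / 1.5 = 2.98

2.98%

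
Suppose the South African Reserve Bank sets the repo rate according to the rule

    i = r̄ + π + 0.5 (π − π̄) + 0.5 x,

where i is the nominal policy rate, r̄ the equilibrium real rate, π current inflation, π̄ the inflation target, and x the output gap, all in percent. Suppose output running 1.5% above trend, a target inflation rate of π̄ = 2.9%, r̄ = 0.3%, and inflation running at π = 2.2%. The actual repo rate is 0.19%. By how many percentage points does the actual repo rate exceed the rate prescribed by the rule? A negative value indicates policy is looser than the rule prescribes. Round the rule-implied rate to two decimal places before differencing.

-2.71 pp

Output 1.5% above potential → x = 1.5.
i = 0.3 + 2.2 + 0.5 × (2.2 − 2.9) + 0.5 × 1.5
   = 0.3 + 2.2 − 0.35 + 0.75 = 2.90
Deviation = 0.19 − 2.90 = -2.71 pp.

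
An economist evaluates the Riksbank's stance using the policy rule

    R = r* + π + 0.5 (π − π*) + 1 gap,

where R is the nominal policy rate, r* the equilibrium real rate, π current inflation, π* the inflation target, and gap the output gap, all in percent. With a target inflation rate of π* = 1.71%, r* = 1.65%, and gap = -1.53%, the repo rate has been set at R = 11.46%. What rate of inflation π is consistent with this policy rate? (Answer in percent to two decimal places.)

Collecting π: R = r* + (1 + 0.5) π − 0.5 π* + 1 gap
1.5 π = 11.46 − 1.65 + 0.5 × 1.71 − 1 × (-1.53) = 12.195
π = 12.195 / 1.5 = 8.13

8.13%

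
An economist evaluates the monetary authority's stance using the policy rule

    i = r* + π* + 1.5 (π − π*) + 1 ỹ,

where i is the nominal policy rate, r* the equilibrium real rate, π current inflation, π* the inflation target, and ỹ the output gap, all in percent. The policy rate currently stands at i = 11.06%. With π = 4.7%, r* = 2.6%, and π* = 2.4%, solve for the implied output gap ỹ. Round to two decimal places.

1 ỹ = 11.06 − 2.6 − 2.4 − 1.5 × (4.7 − 2.4) = 2.61
ỹ = 2.61 / 1 = 2.61

2.61%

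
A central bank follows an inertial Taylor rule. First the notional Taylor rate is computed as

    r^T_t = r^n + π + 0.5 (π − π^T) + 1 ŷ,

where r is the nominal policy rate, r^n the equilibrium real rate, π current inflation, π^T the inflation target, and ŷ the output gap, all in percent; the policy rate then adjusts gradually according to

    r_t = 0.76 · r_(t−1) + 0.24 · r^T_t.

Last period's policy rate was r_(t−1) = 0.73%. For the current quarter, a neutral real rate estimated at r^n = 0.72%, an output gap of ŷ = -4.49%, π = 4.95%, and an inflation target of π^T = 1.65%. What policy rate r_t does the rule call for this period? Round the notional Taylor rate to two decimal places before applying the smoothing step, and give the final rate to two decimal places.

r^T_t = 0.72 + 4.95 + 0.5 × (4.95 − 1.65) + 1 × (-4.49)
   = 0.72 + 4.95 + 1.65 − 4.49 = 2.83
r_t = 0.76 × 0.73 + 0.24 × 2.83 = 0.5548 + 0.6792 = 1.23

1.23%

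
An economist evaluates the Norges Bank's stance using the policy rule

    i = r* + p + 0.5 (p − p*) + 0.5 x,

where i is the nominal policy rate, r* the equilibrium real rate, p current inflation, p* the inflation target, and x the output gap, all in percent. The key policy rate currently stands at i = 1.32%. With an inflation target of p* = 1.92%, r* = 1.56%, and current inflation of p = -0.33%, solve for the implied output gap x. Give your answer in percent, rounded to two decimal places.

0.5 x = 1.32 − 1.56 − (-0.33) − 0.5 × ((-0.33) − 1.92) = 1.215
x = 1.215 / 0.5 = 2.43

2.43%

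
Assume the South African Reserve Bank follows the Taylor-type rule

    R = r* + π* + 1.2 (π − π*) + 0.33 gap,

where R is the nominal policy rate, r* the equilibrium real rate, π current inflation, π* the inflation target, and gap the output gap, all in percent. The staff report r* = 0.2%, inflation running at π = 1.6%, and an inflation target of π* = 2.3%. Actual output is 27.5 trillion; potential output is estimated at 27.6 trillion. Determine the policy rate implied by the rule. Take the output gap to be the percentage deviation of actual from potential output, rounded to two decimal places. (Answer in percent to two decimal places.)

1.54%

Output gap = 100 × (27.5 − 27.6) / 27.6 = -0.36%.
R = 0.20 + 2.30 + 1.2 × (1.60 − 2.30) + 0.33 × (-0.36)
   = 0.20 + 2.3 − 0.84 − 0.1188 = 1.54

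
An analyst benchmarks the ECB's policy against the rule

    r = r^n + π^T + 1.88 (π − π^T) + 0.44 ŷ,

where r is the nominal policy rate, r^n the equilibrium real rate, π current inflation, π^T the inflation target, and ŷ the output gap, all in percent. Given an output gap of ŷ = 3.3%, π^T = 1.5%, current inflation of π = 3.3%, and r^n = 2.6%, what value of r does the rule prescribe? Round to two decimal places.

r = 2.6 + 1.5 + 1.88 × (3.3 − 1.5) + 0.44 × 3.3
   = 2.6 + 1.5 + 3.384 + 1.452 = 8.94

8.94%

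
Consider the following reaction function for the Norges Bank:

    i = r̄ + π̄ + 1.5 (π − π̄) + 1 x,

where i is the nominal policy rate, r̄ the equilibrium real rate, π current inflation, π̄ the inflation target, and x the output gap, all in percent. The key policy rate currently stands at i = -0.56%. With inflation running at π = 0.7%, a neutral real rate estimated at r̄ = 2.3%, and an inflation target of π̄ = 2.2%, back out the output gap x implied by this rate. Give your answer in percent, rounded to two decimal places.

-2.81%

1 x = -0.56 − 2.3 − 2.2 − 1.5 × (0.7 − 2.2) = -2.81
x = -2.81 / 1 = -2.81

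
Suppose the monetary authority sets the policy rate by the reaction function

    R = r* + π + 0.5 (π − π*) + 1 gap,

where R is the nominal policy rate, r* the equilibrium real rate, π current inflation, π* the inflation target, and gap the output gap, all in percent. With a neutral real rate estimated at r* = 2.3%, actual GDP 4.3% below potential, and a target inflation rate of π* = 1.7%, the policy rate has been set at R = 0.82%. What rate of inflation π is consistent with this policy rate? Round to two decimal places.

Output 4.3% below potential → gap = -4.3.
Collecting π: R = r* + (1 + 0.5) π − 0.5 π* + 1 gap
1.5 π = 0.82 − 2.3 + 0.5 × 1.7 − 1 × (-4.3) = 3.67
π = 3.67 / 1.5 = 2.45

2.45%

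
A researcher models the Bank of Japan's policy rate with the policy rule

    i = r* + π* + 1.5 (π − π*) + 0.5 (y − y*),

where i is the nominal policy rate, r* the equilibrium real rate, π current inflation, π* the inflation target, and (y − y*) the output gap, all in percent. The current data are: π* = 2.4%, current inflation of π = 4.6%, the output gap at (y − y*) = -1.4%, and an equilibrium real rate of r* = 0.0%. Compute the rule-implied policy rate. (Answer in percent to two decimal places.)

i = 0.0 + 2.4 + 1.5 × (4.6 − 2.4) + 0.5 × (-1.4)
   = 0.0 + 2.4 + 3.3 − 0.7 = 5.00

5.00%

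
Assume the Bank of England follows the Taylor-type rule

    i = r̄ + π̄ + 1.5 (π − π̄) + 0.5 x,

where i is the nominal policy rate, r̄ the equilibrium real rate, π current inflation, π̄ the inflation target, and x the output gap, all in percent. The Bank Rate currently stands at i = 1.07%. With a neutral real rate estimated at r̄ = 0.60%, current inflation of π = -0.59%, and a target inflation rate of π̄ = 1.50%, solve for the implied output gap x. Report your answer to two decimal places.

0.5 x = 1.07 − 0.60 − 1.50 − 1.5 × ((-0.59) − 1.50) = 2.105
x = 2.105 / 0.5 = 4.21

4.21%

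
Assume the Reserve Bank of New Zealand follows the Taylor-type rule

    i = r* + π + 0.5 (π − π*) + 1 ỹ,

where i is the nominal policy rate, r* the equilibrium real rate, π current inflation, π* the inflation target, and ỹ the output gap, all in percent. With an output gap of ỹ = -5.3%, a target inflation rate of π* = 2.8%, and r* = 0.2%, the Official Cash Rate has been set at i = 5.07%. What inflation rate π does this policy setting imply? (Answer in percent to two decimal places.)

7.71%

Collecting π: i = r* + (1 + 0.5) π − 0.5 π* + 1 ỹ
1.5 π = 5.07 − 0.2 + 0.5 × 2.8 − 1 × (-5.3) = 11.57
π = 11.57 / 1.5 = 7.71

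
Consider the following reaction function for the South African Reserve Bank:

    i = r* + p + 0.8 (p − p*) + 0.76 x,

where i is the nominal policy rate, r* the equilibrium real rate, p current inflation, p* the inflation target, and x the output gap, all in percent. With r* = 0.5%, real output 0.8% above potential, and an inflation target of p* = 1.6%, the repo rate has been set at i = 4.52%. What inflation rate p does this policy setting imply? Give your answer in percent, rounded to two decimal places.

2.61%

Output 0.8% above potential → x = 0.8.
Collecting p: i = r* + (1 + 0.8) p − 0.8 p* + 0.76 x
1.8 p = 4.52 − 0.5 + 0.8 × 1.6 − 0.76 × 0.8 = 4.692
p = 4.692 / 1.8 = 2.61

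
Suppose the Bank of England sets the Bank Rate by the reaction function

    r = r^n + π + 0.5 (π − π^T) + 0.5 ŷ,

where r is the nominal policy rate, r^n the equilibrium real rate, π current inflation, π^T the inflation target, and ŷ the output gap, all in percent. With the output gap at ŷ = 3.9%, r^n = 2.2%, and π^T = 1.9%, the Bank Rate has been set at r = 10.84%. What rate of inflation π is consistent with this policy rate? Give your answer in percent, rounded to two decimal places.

5.09%

Collecting π: r = r^n + (1 + 0.5) π − 0.5 π^T + 0.5 ŷ
1.5 π = 10.84 − 2.2 + 0.5 × 1.9 − 0.5 × 3.9 = 7.64
π = 7.64 / 1.5 = 5.09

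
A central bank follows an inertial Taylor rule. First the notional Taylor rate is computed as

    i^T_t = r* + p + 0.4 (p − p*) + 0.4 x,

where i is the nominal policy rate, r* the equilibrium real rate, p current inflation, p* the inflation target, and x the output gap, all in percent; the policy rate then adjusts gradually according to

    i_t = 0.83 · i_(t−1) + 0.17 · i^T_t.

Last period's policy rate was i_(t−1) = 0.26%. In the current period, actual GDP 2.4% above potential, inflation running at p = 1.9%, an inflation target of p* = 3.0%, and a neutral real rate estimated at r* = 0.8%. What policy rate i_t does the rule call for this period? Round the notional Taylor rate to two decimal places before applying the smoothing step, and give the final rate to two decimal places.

Output 2.4% above potential → x = 2.4.
i^T_t = 0.8 + 1.9 + 0.4 × (1.9 − 3.0) + 0.4 × 2.4
   = 0.8 + 1.9 − 0.44 + 0.96 = 3.22
i_t = 0.83 × 0.26 + 0.17 × 3.22 = 0.2158 + 0.5474 = 0.76

0.76%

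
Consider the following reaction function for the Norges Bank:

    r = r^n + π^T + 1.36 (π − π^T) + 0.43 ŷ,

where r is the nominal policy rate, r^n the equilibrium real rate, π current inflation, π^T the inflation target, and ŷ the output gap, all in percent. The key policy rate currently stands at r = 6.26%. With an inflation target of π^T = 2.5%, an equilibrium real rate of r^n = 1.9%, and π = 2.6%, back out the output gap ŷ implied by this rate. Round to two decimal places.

4.01%

0.43 ŷ = 6.26 − 1.9 − 2.5 − 1.36 × (2.6 − 2.5) = 1.724
ŷ = 1.724 / 0.43 = 4.01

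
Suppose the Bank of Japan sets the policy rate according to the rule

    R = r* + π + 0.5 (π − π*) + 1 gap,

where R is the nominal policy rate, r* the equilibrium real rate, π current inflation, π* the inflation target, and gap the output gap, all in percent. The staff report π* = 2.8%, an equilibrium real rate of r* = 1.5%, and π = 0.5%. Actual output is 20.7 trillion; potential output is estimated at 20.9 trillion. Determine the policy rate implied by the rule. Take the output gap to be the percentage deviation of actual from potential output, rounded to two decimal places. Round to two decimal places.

-0.11%

Output gap = 100 × (20.7 − 20.9) / 20.9 = -0.96%.
R = 1.50 + 0.50 + 0.5 × (0.50 − 2.80) + 1 × (-0.96)
   = 1.50 + 0.5 − 1.15 − 0.96 = -0.11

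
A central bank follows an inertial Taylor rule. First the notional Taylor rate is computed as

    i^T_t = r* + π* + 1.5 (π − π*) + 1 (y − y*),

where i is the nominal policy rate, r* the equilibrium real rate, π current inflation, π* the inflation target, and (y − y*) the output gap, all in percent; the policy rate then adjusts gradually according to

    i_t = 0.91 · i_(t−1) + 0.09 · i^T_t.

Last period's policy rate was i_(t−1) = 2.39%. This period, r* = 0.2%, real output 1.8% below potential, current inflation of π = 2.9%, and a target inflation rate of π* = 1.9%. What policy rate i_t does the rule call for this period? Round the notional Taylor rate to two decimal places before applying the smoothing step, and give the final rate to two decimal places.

Output 1.8% below potential → (y − y*) = -1.8.
i^T_t = 0.2 + 1.9 + 1.5 × (2.9 − 1.9) + 1 × (-1.8)
   = 0.2 + 1.9 + 1.5 − 1.8 = 1.80
i_t = 0.91 × 2.39 + 0.09 × 1.80 = 2.1749 + 0.162 = 2.34

2.34%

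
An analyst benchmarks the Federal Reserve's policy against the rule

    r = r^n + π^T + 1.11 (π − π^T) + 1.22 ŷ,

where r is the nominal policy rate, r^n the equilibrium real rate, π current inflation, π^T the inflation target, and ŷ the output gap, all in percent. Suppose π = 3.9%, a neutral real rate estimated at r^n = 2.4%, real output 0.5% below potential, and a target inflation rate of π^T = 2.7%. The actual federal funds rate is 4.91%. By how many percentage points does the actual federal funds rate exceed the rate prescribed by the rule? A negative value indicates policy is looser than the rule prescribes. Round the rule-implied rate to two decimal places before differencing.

-0.91 pp

Output 0.5% below potential → ŷ = -0.5.
r = 2.4 + 2.7 + 1.11 × (3.9 − 2.7) + 1.22 × (-0.5)
   = 2.4 + 2.7 + 1.332 − 0.61 = 5.82
Deviation = 4.91 − 5.82 = -0.91 pp.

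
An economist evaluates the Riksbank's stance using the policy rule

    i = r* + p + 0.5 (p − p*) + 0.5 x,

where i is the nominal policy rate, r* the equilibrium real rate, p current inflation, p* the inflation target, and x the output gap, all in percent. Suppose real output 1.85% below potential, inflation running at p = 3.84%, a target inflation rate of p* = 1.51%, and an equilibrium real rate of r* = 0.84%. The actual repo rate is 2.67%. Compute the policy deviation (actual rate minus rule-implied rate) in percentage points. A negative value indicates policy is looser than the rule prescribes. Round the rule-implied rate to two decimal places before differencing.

-2.25 pp

Output 1.85% below potential → x = -1.85.
i = 0.84 + 3.84 + 0.5 × (3.84 − 1.51) + 0.5 × (-1.85)
   = 0.84 + 3.84 + 1.165 − 0.925 = 4.92
Deviation = 2.67 − 4.92 = -2.25 pp.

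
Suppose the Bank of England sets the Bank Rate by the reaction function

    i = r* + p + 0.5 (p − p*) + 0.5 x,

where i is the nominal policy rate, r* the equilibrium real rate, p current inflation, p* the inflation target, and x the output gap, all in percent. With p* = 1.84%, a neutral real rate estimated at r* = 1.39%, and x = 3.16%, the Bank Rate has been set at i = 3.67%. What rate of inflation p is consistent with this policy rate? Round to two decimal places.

1.08%

Collecting p: i = r* + (1 + 0.5) p − 0.5 p* + 0.5 x
1.5 p = 3.67 − 1.39 + 0.5 × 1.84 − 0.5 × 3.16 = 1.62
p = 1.62 / 1.5 = 1.08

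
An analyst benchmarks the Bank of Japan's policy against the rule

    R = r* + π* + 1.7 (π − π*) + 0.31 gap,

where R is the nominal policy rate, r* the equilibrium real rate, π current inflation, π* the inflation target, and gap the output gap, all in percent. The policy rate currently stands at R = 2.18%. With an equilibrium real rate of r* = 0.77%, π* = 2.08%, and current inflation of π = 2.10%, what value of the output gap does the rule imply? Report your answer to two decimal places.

0.31 gap = 2.18 − 0.77 − 2.08 − 1.7 × (2.10 − 2.08) = -0.704
gap = -0.704 / 0.31 = -2.27

-2.27%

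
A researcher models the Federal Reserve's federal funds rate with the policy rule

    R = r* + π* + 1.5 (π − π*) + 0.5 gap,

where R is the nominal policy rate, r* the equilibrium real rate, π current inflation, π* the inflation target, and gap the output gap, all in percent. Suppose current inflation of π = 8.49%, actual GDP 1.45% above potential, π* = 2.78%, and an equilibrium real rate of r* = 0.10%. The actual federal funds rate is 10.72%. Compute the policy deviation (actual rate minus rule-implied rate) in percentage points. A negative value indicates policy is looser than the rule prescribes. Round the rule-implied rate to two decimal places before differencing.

-1.45 pp

Output 1.45% above potential → gap = 1.45.
R = 0.10 + 2.78 + 1.5 × (8.49 − 2.78) + 0.5 × 1.45
   = 0.10 + 2.78 + 8.565 + 0.725 = 12.17
Deviation = 10.72 − 12.17 = -1.45 pp.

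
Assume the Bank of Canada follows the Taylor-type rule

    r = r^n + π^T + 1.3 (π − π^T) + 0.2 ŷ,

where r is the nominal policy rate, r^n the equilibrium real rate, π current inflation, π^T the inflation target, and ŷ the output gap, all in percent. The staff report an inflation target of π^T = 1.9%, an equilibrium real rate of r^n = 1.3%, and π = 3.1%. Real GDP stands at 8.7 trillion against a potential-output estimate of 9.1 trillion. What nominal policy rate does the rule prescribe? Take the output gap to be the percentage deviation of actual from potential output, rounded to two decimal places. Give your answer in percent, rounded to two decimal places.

Output gap = 100 × (8.7 − 9.1) / 9.1 = -4.40%.
r = 1.30 + 1.90 + 1.3 × (3.10 − 1.90) + 0.2 × (-4.40)
   = 1.30 + 1.9 + 1.56 − 0.88 = 3.88

3.88%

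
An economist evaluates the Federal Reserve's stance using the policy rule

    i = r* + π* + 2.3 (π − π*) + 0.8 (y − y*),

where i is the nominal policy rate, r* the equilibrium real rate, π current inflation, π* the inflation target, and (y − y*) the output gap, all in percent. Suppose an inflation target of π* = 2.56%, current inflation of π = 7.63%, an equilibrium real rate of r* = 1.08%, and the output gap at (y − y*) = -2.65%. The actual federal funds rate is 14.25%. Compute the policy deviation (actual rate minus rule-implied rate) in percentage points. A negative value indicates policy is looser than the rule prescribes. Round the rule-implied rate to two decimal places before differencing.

1.07 pp

i = 1.08 + 2.56 + 2.3 × (7.63 − 2.56) + 0.8 × (-2.65)
   = 1.08 + 2.56 + 11.661 − 2.12 = 13.18
Deviation = 14.25 − 13.18 = 1.07 pp.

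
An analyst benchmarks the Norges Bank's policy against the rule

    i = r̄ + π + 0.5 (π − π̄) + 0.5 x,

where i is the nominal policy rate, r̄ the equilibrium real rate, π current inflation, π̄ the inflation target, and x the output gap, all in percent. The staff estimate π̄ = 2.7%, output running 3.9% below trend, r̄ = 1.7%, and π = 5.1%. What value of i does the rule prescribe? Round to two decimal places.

Output 3.9% below potential → x = -3.9.
i = 1.7 + 5.1 + 0.5 × (5.1 − 2.7) + 0.5 × (-3.9)
   = 1.7 + 5.1 + 1.2 − 1.95 = 6.05

6.05%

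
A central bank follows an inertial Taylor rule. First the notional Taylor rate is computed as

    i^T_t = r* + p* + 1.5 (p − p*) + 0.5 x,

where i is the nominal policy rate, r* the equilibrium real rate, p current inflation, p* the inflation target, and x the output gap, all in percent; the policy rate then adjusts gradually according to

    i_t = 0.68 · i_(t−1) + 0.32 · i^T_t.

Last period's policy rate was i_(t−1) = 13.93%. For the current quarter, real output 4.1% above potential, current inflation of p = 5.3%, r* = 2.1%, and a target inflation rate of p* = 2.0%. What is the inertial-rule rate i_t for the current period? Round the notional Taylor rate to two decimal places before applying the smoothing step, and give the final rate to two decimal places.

Output 4.1% above potential → x = 4.1.
i^T_t = 2.1 + 2.0 + 1.5 × (5.3 − 2.0) + 0.5 × 4.1
   = 2.1 + 2 + 4.95 + 2.05 = 11.10
i_t = 0.68 × 13.93 + 0.32 × 11.10 = 9.4724 + 3.552 = 13.02

13.02%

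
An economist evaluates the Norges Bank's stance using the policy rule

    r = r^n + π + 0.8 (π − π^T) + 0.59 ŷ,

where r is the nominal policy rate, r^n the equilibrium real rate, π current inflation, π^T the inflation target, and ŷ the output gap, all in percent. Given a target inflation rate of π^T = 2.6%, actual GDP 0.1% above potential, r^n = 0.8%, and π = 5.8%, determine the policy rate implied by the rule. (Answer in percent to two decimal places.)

Output 0.1% above potential → ŷ = 0.1.
r = 0.8 + 5.8 + 0.8 × (5.8 − 2.6) + 0.59 × 0.1
   = 0.8 + 5.8 + 2.56 + 0.059 = 9.22

9.22%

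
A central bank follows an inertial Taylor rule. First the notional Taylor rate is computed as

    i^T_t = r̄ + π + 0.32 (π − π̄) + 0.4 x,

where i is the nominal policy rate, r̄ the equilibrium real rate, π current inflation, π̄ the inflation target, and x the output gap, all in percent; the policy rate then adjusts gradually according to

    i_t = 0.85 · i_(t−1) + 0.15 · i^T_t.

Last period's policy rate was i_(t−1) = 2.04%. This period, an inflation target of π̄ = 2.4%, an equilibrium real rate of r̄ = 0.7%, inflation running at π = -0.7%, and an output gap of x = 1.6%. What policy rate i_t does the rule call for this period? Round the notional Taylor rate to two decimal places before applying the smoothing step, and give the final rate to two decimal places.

1.68%

i^T_t = 0.7 + (-0.7) + 0.32 × (-0.7 − 2.4) + 0.4 × 1.6
   = 0.7 − 0.7 − 0.992 + 0.64 = -0.35
i_t = 0.85 × 2.04 + 0.15 × (-0.35) = 1.734 − 0.0525 = 1.68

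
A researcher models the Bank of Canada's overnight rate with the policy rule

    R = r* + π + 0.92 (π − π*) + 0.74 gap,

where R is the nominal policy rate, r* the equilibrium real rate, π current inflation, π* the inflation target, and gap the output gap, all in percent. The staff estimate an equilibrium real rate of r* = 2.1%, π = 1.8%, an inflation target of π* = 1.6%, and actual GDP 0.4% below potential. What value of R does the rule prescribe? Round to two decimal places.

3.79%

Output 0.4% below potential → gap = -0.4.
R = 2.1 + 1.8 + 0.92 × (1.8 − 1.6) + 0.74 × (-0.4)
   = 2.1 + 1.8 + 0.184 − 0.296 = 3.79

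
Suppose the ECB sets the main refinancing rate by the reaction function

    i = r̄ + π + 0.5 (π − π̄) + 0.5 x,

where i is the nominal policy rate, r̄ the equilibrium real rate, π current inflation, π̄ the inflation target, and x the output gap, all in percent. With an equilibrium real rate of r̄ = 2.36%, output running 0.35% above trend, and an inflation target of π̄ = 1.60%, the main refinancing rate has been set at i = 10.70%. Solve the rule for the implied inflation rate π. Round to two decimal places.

5.98%

Output 0.35% above potential → x = 0.35.
Collecting π: i = r̄ + (1 + 0.5) π − 0.5 π̄ + 0.5 x
1.5 π = 10.70 − 2.36 + 0.5 × 1.60 − 0.5 × 0.35 = 8.965
π = 8.965 / 1.5 = 5.98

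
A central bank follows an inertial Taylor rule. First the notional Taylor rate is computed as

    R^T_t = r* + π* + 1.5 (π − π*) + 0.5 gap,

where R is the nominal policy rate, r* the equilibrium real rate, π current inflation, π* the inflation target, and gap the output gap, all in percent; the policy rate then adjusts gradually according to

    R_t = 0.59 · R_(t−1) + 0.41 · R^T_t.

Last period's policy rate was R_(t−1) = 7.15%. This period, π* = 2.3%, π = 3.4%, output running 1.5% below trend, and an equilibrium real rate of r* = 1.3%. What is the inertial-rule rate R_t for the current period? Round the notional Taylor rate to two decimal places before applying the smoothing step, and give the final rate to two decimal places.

Output 1.5% below potential → gap = -1.5.
R^T_t = 1.3 + 2.3 + 1.5 × (3.4 − 2.3) + 0.5 × (-1.5)
   = 1.3 + 2.3 + 1.65 − 0.75 = 4.50
R_t = 0.59 × 7.15 + 0.41 × 4.50 = 4.2185 + 1.845 = 6.06

6.06%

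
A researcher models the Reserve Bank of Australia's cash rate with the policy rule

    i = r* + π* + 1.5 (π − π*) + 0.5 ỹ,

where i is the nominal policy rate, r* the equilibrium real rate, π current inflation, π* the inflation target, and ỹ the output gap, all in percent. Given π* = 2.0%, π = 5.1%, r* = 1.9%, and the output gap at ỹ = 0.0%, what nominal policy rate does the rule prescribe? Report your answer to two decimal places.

i = 1.9 + 2.0 + 1.5 × (5.1 − 2.0) + 0.5 × 0.0
   = 1.9 + 2 + 4.65 + 0 = 8.55

8.55%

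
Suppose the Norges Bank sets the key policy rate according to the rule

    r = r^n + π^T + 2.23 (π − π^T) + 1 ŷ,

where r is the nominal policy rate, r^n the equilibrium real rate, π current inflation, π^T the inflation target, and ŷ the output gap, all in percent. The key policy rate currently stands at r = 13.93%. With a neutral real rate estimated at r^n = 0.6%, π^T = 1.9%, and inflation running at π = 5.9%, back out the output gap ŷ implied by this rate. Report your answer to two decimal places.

1 ŷ = 13.93 − 0.6 − 1.9 − 2.23 × (5.9 − 1.9) = 2.51
ŷ = 2.51 / 1 = 2.51

2.51%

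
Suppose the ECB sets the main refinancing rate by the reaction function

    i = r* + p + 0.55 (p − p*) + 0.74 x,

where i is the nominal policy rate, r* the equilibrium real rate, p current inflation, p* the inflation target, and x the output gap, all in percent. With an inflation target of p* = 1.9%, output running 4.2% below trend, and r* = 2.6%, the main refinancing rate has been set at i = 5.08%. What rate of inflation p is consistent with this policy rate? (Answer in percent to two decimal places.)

Output 4.2% below potential → x = -4.2.
Collecting p: i = r* + (1 + 0.55) p − 0.55 p* + 0.74 x
1.55 p = 5.08 − 2.6 + 0.55 × 1.9 − 0.74 × (-4.2) = 6.633
p = 6.633 / 1.55 = 4.28

4.28%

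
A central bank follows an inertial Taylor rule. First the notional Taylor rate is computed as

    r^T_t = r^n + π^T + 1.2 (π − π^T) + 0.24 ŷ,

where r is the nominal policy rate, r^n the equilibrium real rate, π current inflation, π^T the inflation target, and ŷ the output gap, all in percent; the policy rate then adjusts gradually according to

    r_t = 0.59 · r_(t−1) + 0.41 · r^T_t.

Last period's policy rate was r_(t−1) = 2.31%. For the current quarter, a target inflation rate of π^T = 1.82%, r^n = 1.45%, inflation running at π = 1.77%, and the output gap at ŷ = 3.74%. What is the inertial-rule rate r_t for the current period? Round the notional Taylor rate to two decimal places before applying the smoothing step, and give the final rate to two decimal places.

3.05%

r^T_t = 1.45 + 1.82 + 1.2 × (1.77 − 1.82) + 0.24 × 3.74
   = 1.45 + 1.82 − 0.06 + 0.8976 = 4.11
r_t = 0.59 × 2.31 + 0.41 × 4.11 = 1.3629 + 1.6851 = 3.05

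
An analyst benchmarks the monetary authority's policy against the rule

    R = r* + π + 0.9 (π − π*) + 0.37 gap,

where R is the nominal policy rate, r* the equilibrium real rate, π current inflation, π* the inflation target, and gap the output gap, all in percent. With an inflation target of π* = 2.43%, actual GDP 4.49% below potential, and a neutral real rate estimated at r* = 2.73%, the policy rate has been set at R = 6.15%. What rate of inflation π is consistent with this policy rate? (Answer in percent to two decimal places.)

Output 4.49% below potential → gap = -4.49.
Collecting π: R = r* + (1 + 0.9) π − 0.9 π* + 0.37 gap
1.9 π = 6.15 − 2.73 + 0.9 × 2.43 − 0.37 × (-4.49) = 7.2683
π = 7.2683 / 1.9 = 3.83

3.83%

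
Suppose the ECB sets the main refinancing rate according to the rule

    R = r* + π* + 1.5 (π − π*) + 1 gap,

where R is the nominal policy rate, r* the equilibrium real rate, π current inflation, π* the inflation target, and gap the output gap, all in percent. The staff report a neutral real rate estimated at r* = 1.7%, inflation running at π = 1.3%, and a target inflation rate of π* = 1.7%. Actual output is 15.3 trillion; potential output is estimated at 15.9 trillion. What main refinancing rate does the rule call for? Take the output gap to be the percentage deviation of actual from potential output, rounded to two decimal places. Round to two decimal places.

-0.97%

Output gap = 100 × (15.3 − 15.9) / 15.9 = -3.77%.
R = 1.70 + 1.70 + 1.5 × (1.30 − 1.70) + 1 × (-3.77)
   = 1.70 + 1.7 − 0.6 − 3.77 = -0.97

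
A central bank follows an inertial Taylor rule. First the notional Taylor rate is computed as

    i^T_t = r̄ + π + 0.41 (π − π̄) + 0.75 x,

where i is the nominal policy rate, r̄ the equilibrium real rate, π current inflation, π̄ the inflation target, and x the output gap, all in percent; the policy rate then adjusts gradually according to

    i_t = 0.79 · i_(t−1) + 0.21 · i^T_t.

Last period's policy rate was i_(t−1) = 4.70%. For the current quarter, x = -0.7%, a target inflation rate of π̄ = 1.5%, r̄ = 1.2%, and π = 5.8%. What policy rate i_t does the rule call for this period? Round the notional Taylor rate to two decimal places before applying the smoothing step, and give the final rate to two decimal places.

5.44%

i^T_t = 1.2 + 5.8 + 0.41 × (5.8 − 1.5) + 0.75 × (-0.7)
   = 1.2 + 5.8 + 1.763 − 0.525 = 8.24
i_t = 0.79 × 4.70 + 0.21 × 8.24 = 3.713 + 1.7304 = 5.44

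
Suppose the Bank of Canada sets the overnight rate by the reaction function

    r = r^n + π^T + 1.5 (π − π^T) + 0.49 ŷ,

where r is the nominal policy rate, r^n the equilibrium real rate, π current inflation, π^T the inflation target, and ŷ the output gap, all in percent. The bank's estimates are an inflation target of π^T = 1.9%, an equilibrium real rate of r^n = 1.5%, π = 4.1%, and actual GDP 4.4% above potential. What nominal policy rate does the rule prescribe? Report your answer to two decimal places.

8.86%

Output 4.4% above potential → ŷ = 4.4.
r = 1.5 + 1.9 + 1.5 × (4.1 − 1.9) + 0.49 × 4.4
   = 1.5 + 1.9 + 3.3 + 2.156 = 8.86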